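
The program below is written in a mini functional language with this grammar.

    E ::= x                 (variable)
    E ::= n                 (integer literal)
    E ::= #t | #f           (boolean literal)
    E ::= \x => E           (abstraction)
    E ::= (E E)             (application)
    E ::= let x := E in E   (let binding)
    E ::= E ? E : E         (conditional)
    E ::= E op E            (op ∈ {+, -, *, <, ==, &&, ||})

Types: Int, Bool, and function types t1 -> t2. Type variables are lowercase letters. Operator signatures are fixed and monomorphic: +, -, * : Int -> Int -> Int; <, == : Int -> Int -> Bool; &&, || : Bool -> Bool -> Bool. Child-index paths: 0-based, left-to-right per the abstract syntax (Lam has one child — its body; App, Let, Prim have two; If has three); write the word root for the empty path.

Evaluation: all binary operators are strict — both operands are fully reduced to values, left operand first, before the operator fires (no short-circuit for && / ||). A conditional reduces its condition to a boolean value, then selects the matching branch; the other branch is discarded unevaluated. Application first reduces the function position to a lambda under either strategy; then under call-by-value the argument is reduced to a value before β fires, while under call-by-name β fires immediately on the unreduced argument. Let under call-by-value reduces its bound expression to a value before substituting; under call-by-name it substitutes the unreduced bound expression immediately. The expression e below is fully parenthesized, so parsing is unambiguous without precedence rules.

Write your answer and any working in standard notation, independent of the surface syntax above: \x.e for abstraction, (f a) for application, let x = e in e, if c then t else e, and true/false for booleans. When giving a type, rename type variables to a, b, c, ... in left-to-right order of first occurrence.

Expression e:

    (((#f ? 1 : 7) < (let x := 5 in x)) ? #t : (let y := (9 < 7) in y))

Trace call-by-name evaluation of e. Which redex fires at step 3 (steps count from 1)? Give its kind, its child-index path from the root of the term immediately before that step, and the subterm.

Answer: delta at 0 : (7 < 5)

Trace:
step 0: (if ((if false then 1 else 7) < (let x = 5 in x)) then true else (let y = (9 < 7) in y))
step 1: [if@0.0] (if (7 < (let x = 5 in x)) then true else (let y = (9 < 7) in y))
step 2: [let@0.1] (if (7 < 5) then true else (let y = (9 < 7) in y))
step 3: [delta@0] (if false then true else (let y = (9 < 7) in y))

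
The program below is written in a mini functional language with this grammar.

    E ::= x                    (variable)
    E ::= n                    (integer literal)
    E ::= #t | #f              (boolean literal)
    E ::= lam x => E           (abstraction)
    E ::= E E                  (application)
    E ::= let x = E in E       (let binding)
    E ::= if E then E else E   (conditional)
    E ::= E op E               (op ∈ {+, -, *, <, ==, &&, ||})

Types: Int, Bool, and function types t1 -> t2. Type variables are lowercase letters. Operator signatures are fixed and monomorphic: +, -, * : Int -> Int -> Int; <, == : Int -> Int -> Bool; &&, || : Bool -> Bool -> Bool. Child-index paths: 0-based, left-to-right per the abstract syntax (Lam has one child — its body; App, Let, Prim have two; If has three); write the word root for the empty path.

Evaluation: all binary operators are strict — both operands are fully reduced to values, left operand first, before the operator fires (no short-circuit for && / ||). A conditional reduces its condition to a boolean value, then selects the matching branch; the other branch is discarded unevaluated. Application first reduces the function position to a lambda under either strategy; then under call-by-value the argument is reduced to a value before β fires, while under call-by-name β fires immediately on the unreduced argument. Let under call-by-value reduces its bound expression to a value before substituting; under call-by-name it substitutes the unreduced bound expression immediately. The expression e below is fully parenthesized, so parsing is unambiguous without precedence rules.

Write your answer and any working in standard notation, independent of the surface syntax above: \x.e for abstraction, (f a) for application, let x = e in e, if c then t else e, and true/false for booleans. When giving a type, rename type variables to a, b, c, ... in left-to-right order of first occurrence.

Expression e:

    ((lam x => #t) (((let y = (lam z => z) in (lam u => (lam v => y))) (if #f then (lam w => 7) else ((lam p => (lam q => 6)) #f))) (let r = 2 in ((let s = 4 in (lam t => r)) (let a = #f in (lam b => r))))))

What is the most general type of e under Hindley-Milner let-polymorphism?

Trace:
\x._ : a -> Bool
z : b
\z._ : b -> b
let y : forall. b -> b
y : e -> e
\v._ : d -> e -> e
\u._ : c -> d -> e -> e
  unify Bool ~ Bool
\w._ : f -> Int
\q._ : h -> Int
\p._ : g -> h -> Int
  unify g -> h -> Int ~ Bool -> i
  unify g ~ Bool
  unify h -> Int ~ i
_ _ : h -> Int
  unify f -> Int ~ h -> Int
  unify f ~ h
  unify Int ~ Int
  unify c -> d -> e -> e ~ (h -> Int) -> j
  unify c ~ h -> Int
  unify d -> e -> e ~ j
_ _ : d -> e -> e
let r : Int
let s : Int
r : Int
\t._ : k -> Int
let a : Bool
r : Int
\b._ : l -> Int
  unify k -> Int ~ (l -> Int) -> m
  unify k ~ l -> Int
  unify Int ~ m
_ _ : Int
  unify d -> e -> e ~ Int -> n
  unify d ~ Int
  unify e -> e ~ n
_ _ : e -> e
  unify a -> Bool ~ (e -> e) -> o
  unify a ~ e -> e
  unify Bool ~ o
_ _ : Bool

Answer: Bool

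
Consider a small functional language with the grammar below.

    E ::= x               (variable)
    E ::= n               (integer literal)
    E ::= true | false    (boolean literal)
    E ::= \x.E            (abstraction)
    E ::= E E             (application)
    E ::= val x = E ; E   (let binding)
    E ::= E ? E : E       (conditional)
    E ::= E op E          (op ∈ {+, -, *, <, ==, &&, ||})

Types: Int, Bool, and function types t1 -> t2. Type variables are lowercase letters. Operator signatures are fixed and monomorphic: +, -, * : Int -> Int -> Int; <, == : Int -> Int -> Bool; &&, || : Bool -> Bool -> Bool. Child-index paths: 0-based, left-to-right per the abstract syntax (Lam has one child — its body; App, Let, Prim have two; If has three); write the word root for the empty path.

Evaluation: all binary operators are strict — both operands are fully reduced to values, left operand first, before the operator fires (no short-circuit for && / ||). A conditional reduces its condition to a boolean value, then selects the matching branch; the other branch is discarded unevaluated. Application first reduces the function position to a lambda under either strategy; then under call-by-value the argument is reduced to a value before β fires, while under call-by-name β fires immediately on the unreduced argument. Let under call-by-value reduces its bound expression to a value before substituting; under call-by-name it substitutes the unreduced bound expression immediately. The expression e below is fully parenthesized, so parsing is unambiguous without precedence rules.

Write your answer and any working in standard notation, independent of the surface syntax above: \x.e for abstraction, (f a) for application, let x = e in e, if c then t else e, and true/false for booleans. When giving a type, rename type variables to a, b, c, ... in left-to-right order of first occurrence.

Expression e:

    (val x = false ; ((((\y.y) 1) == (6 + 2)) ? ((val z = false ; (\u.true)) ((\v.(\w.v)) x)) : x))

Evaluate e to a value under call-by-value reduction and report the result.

Answer: false

Trace:
step 0: (let x = false in (if (((\y.y) 1) == (6 + 2)) then ((let z = false in (\u.true)) ((\v.(\w.v)) x)) else x))
step 1: [let@root] (if (((\y.y) 1) == (6 + 2)) then ((let z = false in (\u.true)) ((\v.(\w.v)) false)) else false)
step 2: [beta@0.0] (if (1 == (6 + 2)) then ((let z = false in (\u.true)) ((\v.(\w.v)) false)) else false)
step 3: [delta@0.1] (if (1 == 8) then ((let z = false in (\u.true)) ((\v.(\w.v)) false)) else false)
step 4: [delta@0] (if false then ((let z = false in (\u.true)) ((\v.(\w.v)) false)) else false)
step 5: [if@root] false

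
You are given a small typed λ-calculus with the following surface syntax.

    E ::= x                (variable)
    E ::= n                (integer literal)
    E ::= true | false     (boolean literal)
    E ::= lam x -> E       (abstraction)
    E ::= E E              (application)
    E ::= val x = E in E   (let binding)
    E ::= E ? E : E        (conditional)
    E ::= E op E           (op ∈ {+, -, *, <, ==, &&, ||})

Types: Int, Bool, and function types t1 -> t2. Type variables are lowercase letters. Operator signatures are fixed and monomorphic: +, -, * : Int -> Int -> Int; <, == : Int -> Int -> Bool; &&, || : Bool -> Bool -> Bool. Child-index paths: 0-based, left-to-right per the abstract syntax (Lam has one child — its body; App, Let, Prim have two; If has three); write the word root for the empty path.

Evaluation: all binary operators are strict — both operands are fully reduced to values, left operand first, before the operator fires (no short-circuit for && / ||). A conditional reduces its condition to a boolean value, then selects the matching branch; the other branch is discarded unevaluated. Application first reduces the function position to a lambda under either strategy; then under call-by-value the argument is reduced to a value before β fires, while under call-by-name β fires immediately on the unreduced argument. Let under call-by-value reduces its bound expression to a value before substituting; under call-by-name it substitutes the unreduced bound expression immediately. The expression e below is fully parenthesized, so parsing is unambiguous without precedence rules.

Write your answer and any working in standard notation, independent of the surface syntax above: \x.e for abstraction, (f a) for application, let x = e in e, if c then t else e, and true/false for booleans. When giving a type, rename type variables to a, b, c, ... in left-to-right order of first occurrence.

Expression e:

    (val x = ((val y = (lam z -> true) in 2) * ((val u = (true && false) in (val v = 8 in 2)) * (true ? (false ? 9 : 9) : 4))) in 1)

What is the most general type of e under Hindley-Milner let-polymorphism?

Derivation:
\z._ : a -> Bool
let y : forall. a -> Bool
  unify Int ~ Int
  unify Bool ~ Bool
  unify Bool ~ Bool
let u : Bool
let v : Int
  unify Int ~ Int
  unify Bool ~ Bool
  unify Bool ~ Bool
  unify Int ~ Int
  unify Int ~ Int
  unify Int ~ Int
  unify Int ~ Int
let x : Int

Answer: Int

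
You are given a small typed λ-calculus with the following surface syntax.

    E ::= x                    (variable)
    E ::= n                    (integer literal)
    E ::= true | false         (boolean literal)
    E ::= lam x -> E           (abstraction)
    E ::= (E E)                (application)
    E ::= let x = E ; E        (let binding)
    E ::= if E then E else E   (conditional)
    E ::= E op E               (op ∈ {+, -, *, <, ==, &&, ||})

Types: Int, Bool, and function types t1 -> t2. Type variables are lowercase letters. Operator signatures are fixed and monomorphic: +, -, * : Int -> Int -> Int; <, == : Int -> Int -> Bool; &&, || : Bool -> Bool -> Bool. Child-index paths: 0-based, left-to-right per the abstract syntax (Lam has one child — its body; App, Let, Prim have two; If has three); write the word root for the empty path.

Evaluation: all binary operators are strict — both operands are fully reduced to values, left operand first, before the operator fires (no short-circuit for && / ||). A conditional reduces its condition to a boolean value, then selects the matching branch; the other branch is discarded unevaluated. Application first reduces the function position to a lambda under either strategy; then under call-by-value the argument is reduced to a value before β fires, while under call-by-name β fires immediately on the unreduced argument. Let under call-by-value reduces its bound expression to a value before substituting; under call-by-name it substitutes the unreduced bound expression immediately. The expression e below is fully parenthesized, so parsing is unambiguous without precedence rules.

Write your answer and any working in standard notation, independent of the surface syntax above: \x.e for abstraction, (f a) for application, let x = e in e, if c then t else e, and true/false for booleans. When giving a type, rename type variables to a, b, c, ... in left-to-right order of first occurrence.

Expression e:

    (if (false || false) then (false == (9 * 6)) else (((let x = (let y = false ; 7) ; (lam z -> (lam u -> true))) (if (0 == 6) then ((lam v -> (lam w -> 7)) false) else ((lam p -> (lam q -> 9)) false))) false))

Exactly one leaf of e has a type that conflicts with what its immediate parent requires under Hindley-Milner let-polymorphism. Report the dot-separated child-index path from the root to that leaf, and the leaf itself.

Derivation:
  unify Bool ~ Bool
  unify Bool ~ Bool
  unify Bool ~ Bool
  unify Bool ~ Int
  FAIL: mismatch Bool ~ Int

Answer: 1.0 : false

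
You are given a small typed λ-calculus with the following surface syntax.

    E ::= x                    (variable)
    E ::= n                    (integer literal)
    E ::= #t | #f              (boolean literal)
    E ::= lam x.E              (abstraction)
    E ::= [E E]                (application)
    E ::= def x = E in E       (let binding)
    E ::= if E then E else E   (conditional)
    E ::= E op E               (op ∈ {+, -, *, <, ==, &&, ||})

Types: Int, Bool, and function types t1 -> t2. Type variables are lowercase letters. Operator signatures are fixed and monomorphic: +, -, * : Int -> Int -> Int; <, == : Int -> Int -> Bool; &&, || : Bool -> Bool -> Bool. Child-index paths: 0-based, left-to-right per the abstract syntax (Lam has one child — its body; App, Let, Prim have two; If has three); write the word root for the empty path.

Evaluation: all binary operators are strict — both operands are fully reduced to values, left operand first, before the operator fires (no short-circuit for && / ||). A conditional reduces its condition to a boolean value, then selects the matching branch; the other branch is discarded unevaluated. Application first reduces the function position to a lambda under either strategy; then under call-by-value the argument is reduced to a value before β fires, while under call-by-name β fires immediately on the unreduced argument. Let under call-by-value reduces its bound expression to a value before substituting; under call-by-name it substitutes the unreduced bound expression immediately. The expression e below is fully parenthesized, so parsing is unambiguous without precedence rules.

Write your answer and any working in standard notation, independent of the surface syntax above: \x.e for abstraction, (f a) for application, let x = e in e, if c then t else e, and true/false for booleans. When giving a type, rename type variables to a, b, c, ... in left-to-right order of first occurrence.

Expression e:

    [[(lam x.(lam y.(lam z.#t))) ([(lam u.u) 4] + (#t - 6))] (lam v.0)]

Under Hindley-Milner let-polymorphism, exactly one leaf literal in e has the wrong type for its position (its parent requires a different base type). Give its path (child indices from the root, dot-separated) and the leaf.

Answer: 0.1.1.0 : true

Trace:
\z._ : c -> Bool
\y._ : b -> c -> Bool
\x._ : a -> b -> c -> Bool
u : d
\u._ : d -> d
  unify d -> d ~ Int -> e
  unify d ~ Int
  unify Int ~ e
_ _ : Int
  unify Int ~ Int
  unify Bool ~ Int
  FAIL: mismatch Bool ~ Int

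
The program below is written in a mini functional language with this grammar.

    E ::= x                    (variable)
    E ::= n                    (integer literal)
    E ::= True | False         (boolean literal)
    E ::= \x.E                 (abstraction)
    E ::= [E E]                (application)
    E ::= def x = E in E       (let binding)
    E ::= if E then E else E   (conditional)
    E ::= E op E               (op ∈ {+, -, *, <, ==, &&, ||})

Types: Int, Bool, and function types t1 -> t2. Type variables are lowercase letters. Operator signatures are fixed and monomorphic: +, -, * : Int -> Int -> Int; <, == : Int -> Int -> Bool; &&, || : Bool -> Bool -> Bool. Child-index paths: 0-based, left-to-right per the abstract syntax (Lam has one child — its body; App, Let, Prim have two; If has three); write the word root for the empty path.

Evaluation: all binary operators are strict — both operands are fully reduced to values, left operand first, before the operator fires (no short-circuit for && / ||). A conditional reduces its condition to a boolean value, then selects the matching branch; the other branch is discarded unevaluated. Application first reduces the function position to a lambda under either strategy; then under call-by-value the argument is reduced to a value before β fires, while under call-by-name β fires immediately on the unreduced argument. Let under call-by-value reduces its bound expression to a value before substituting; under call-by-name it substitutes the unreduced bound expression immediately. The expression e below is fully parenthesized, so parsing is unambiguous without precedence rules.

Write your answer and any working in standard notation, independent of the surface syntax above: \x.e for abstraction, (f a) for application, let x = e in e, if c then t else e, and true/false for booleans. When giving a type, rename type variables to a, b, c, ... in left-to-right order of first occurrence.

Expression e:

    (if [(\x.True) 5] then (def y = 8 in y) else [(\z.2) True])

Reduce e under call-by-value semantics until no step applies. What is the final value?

Working:
step 0: (if ((\x.true) 5) then (let y = 8 in y) else ((\z.2) true))
step 1: [beta@0] (if true then (let y = 8 in y) else ((\z.2) true))
step 2: [if@root] (let y = 8 in y)
step 3: [let@root] 8

Answer: 8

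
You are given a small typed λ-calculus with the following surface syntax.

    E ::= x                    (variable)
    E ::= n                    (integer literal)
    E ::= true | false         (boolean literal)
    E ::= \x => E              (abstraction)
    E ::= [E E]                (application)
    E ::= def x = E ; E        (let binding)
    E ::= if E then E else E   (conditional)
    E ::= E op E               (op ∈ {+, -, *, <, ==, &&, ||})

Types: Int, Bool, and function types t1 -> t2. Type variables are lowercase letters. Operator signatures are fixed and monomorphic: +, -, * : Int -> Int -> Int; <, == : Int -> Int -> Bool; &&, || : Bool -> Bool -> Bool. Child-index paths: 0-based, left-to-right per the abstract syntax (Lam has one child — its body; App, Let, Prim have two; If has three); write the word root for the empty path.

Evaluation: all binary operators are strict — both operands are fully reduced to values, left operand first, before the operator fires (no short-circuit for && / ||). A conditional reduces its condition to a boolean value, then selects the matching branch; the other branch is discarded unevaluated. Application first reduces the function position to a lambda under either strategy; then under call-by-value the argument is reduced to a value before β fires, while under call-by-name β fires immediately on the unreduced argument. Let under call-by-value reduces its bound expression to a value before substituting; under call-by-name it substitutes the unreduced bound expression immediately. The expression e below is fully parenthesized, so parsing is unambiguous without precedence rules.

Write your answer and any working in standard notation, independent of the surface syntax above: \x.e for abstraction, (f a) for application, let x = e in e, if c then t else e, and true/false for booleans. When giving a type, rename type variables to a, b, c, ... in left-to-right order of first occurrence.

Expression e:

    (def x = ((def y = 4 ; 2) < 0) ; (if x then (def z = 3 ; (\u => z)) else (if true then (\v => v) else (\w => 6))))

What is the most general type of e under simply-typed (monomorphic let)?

Answer: Int -> Int

Trace:
let y : Int
  unify Int ~ Int
  unify Int ~ Int
let x : Bool
x : Bool
  unify Bool ~ Bool
let z : Int
z : Int
\u._ : a -> Int
  unify Bool ~ Bool
v : b
\v._ : b -> b
\w._ : c -> Int
  unify b -> b ~ c -> Int
  unify b ~ c
  unify c ~ Int
  unify a -> Int ~ Int -> Int
  unify a ~ Int
  unify Int ~ Int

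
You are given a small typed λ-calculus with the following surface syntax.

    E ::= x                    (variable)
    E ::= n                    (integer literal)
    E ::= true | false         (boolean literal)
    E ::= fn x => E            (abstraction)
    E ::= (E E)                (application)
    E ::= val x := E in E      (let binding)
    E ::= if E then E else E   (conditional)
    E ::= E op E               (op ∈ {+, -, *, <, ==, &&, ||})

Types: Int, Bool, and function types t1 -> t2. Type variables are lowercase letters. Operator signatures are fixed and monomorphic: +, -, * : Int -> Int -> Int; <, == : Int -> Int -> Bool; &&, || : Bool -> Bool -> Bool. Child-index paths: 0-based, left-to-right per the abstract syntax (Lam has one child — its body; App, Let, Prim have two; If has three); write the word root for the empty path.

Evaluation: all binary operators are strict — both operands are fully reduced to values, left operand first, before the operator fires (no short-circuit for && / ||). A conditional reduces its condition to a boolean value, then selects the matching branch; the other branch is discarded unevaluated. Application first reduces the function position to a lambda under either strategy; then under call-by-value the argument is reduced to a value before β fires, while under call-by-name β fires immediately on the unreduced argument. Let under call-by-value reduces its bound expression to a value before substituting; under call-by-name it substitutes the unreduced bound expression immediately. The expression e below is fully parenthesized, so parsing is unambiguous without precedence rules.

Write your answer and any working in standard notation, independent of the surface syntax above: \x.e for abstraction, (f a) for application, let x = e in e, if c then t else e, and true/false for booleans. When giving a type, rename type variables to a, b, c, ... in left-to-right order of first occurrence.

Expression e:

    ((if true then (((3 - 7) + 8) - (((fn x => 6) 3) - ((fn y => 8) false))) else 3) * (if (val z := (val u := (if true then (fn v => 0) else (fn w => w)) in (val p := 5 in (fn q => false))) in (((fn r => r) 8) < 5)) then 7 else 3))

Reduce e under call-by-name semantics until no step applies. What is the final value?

Derivation:
step 0: ((if true then (((3 - 7) + 8) - (((\x.6) 3) - ((\y.8) false))) else 3) * (if (let z = (let u = (if true then (\v.0) else (\w.w)) in (let p = 5 in (\q.false))) in (((\r.r) 8) < 5)) then 7 else 3))
step 1: [if@0] ((((3 - 7) + 8) - (((\x.6) 3) - ((\y.8) false))) * (if (let z = (let u = (if true then (\v.0) else (\w.w)) in (let p = 5 in (\q.false))) in (((\r.r) 8) < 5)) then 7 else 3))
step 2: [delta@0.0.0] (((-4 + 8) - (((\x.6) 3) - ((\y.8) false))) * (if (let z = (let u = (if true then (\v.0) else (\w.w)) in (let p = 5 in (\q.false))) in (((\r.r) 8) < 5)) then 7 else 3))
step 3: [delta@0.0] ((4 - (((\x.6) 3) - ((\y.8) false))) * (if (let z = (let u = (if true then (\v.0) else (\w.w)) in (let p = 5 in (\q.false))) in (((\r.r) 8) < 5)) then 7 else 3))
step 4: [beta@0.1.0] ((4 - (6 - ((\y.8) false))) * (if (let z = (let u = (if true then (\v.0) else (\w.w)) in (let p = 5 in (\q.false))) in (((\r.r) 8) < 5)) then 7 else 3))
step 5: [beta@0.1.1] ((4 - (6 - 8)) * (if (let z = (let u = (if true then (\v.0) else (\w.w)) in (let p = 5 in (\q.false))) in (((\r.r) 8) < 5)) then 7 else 3))
step 6: [delta@0.1] ((4 - -2) * (if (let z = (let u = (if true then (\v.0) else (\w.w)) in (let p = 5 in (\q.false))) in (((\r.r) 8) < 5)) then 7 else 3))
step 7: [delta@0] (6 * (if (let z = (let u = (if true then (\v.0) else (\w.w)) in (let p = 5 in (\q.false))) in (((\r.r) 8) < 5)) then 7 else 3))
step 8: [let@1.0] (6 * (if (((\r.r) 8) < 5) then 7 else 3))
step 9: [beta@1.0.0] (6 * (if (8 < 5) then 7 else 3))
step 10: [delta@1.0] (6 * (if false then 7 else 3))
step 11: [if@1] (6 * 3)
step 12: [delta@root] 18

Answer: 18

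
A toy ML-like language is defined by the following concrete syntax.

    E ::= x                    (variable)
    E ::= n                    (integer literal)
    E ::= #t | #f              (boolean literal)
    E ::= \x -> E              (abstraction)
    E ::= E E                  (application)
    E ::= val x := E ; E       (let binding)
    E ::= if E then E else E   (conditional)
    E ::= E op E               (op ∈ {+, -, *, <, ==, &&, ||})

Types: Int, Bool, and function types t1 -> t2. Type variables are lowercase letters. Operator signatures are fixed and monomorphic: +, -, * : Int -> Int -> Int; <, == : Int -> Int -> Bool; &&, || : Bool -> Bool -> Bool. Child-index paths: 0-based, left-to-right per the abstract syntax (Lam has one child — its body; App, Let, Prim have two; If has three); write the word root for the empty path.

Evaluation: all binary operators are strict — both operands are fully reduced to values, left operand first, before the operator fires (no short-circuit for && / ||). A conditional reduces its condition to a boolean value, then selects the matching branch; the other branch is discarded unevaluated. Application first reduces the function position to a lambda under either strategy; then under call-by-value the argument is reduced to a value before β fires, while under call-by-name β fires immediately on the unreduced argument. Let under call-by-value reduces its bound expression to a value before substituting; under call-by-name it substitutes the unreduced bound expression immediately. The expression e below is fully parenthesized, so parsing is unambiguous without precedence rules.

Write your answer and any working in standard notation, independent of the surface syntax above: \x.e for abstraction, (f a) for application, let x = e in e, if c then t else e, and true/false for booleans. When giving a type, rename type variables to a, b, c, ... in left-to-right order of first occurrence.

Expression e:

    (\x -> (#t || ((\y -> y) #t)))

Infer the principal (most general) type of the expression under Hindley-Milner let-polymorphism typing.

Derivation:
  unify Bool ~ Bool
y : b
\y._ : b -> b
  unify b -> b ~ Bool -> c
  unify b ~ Bool
  unify Bool ~ c
_ _ : Bool
  unify Bool ~ Bool
\x._ : a -> Bool

Answer: a -> Bool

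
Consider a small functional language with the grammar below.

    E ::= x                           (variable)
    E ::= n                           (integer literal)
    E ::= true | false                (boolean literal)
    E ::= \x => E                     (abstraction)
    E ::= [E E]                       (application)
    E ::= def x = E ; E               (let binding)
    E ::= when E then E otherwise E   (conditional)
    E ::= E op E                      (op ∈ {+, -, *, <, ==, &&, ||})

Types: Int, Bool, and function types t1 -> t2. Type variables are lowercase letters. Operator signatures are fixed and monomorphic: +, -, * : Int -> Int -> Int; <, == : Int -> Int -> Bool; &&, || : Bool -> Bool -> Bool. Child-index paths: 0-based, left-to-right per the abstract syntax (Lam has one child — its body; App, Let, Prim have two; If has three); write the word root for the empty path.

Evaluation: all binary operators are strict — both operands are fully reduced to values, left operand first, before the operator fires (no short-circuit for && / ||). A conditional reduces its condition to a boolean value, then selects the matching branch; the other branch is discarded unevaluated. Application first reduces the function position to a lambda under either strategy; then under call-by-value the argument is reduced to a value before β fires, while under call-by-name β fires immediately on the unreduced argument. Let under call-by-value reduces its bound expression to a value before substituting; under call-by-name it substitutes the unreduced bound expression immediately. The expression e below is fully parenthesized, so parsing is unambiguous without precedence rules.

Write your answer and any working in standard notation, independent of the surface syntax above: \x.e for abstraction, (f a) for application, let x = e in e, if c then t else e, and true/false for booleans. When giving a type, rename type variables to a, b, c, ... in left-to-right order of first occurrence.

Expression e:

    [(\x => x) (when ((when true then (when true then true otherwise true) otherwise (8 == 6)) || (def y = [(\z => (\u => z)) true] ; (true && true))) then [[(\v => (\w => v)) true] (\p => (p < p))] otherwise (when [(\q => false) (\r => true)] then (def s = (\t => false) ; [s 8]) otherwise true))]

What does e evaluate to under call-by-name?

Answer: true

Trace:
step 0: ((\x.x) (if ((if true then (if true then true else true) else (8 == 6)) || (let y = ((\z.(\u.z)) true) in (true && true))) then (((\v.(\w.v)) true) (\p.(p < p))) else (if ((\q.false) (\r.true)) then (let s = (\t.false) in (s 8)) else true)))
step 1: [beta@root] (if ((if true then (if true then true else true) else (8 == 6)) || (let y = ((\z.(\u.z)) true) in (true && true))) then (((\v.(\w.v)) true) (\p.(p < p))) else (if ((\q.false) (\r.true)) then (let s = (\t.false) in (s 8)) else true))
step 2: [if@0.0] (if ((if true then true else true) || (let y = ((\z.(\u.z)) true) in (true && true))) then (((\v.(\w.v)) true) (\p.(p < p))) else (if ((\q.false) (\r.true)) then (let s = (\t.false) in (s 8)) else true))
step 3: [if@0.0] (if (true || (let y = ((\z.(\u.z)) true) in (true && true))) then (((\v.(\w.v)) true) (\p.(p < p))) else (if ((\q.false) (\r.true)) then (let s = (\t.false) in (s 8)) else true))
step 4: [let@0.1] (if (true || (true && true)) then (((\v.(\w.v)) true) (\p.(p < p))) else (if ((\q.false) (\r.true)) then (let s = (\t.false) in (s 8)) else true))
step 5: [delta@0.1] (if (true || true) then (((\v.(\w.v)) true) (\p.(p < p))) else (if ((\q.false) (\r.true)) then (let s = (\t.false) in (s 8)) else true))
step 6: [delta@0] (if true then (((\v.(\w.v)) true) (\p.(p < p))) else (if ((\q.false) (\r.true)) then (let s = (\t.false) in (s 8)) else true))
step 7: [if@root] (((\v.(\w.v)) true) (\p.(p < p)))
step 8: [beta@0] ((\w.true) (\p.(p < p)))
step 9: [beta@root] true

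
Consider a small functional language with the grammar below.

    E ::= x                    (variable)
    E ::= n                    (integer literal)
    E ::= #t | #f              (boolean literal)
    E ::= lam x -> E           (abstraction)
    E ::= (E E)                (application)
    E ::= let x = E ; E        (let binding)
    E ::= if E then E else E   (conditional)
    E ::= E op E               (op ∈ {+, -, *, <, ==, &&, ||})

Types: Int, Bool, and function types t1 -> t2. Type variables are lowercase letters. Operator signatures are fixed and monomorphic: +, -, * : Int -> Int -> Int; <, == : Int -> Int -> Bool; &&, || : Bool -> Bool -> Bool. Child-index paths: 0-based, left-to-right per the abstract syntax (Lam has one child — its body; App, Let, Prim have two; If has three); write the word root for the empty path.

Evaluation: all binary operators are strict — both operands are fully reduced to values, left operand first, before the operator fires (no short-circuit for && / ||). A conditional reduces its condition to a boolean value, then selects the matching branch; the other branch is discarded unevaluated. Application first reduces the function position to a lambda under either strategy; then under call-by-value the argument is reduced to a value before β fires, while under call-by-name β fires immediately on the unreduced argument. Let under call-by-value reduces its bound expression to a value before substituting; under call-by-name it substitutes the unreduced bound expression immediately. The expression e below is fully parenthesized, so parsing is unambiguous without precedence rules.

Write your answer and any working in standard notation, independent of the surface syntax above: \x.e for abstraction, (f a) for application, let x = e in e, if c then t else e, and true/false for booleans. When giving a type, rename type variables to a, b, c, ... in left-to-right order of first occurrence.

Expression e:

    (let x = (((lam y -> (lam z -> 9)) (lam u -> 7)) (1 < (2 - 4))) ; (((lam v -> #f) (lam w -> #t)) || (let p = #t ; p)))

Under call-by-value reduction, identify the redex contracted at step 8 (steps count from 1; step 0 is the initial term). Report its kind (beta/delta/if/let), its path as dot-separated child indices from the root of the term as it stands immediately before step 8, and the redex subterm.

Answer: delta at root : (false || true)

Working:
step 0: (let x = (((\y.(\z.9)) (\u.7)) (1 < (2 - 4))) in (((\v.false) (\w.true)) || (let p = true in p)))
step 1: [beta@0.0] (let x = ((\z.9) (1 < (2 - 4))) in (((\v.false) (\w.true)) || (let p = true in p)))
step 2: [delta@0.1.1] (let x = ((\z.9) (1 < -2)) in (((\v.false) (\w.true)) || (let p = true in p)))
step 3: [delta@0.1] (let x = ((\z.9) false) in (((\v.false) (\w.true)) || (let p = true in p)))
step 4: [beta@0] (let x = 9 in (((\v.false) (\w.true)) || (let p = true in p)))
step 5: [let@root] (((\v.false) (\w.true)) || (let p = true in p))
step 6: [beta@0] (false || (let p = true in p))
step 7: [let@1] (false || true)
step 8: [delta@root] true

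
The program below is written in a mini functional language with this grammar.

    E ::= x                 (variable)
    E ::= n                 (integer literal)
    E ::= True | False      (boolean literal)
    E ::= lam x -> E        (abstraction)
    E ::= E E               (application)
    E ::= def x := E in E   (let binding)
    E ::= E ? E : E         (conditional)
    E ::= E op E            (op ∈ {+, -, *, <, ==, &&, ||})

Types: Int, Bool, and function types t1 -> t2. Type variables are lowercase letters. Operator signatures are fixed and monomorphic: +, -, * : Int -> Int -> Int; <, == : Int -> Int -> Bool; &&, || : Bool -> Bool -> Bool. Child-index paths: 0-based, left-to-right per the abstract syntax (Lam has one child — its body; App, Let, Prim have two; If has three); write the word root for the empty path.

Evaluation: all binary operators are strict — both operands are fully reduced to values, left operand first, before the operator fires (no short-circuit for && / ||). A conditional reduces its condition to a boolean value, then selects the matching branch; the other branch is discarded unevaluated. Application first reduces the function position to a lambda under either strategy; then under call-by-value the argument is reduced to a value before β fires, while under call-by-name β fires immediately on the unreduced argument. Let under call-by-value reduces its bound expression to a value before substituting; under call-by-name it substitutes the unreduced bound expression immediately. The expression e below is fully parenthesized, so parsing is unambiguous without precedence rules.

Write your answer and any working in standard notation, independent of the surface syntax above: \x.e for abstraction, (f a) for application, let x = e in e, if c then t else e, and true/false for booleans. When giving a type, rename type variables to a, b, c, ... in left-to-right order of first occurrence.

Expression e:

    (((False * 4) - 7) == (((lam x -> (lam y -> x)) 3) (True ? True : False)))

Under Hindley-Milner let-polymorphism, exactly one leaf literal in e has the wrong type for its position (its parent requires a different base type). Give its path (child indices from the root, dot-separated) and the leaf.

Derivation:
  unify Bool ~ Int
  FAIL: mismatch Bool ~ Int

Answer: 0.0.0 : false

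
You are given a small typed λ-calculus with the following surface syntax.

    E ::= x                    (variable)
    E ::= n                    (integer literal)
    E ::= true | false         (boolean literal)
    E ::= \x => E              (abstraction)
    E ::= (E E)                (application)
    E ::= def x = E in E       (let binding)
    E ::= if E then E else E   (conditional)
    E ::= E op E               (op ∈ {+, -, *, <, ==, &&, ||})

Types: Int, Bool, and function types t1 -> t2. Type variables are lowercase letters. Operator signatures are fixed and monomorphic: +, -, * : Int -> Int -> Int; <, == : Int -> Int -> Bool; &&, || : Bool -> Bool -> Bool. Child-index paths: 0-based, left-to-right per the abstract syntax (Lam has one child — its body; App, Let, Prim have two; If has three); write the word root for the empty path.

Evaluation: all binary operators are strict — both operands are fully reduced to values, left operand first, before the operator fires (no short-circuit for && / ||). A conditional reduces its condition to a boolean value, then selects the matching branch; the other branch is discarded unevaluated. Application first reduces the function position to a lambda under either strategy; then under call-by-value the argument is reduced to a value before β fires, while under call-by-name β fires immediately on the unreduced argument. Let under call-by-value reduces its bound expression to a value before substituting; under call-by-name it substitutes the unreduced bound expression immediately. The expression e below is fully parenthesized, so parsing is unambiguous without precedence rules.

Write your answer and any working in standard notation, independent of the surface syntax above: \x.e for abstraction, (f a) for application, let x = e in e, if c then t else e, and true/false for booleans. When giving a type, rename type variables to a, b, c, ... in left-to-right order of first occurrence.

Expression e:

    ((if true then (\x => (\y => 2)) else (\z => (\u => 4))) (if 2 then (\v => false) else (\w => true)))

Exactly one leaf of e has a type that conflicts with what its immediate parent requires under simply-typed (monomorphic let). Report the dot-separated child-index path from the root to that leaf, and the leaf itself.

Answer: 1.0 : 2

Working:
  unify Bool ~ Bool
\y._ : b -> Int
\x._ : a -> b -> Int
\u._ : d -> Int
\z._ : c -> d -> Int
  unify a -> b -> Int ~ c -> d -> Int
  unify a ~ c
  unify b -> Int ~ d -> Int
  unify b ~ d
  unify Int ~ Int
  unify Int ~ Bool
  FAIL: mismatch Int ~ Bool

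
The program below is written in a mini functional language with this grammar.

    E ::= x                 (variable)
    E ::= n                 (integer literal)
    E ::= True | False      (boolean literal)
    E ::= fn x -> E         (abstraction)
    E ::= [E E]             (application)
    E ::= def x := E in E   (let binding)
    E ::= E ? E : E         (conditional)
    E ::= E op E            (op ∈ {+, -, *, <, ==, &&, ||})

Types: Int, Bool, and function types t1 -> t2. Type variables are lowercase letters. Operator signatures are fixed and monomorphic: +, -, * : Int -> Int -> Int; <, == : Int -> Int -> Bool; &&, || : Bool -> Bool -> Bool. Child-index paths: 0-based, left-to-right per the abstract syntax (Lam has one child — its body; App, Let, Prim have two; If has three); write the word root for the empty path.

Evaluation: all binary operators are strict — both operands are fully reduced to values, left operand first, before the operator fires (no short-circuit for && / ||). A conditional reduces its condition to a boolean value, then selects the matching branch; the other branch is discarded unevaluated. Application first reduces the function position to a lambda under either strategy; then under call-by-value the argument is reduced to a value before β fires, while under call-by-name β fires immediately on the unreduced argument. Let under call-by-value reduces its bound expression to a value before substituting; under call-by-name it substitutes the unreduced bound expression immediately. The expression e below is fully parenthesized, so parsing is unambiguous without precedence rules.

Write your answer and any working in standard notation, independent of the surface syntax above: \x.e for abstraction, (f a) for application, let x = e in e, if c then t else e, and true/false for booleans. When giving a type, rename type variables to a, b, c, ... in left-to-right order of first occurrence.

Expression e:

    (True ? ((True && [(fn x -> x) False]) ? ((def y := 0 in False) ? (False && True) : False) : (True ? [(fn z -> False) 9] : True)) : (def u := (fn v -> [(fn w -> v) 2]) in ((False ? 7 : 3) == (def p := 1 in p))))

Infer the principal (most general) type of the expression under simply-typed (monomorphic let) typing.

Derivation:
  unify Bool ~ Bool
  unify Bool ~ Bool
x : a
\x._ : a -> a
  unify a -> a ~ Bool -> b
  unify a ~ Bool
  unify Bool ~ b
_ _ : Bool
  unify Bool ~ Bool
  unify Bool ~ Bool
let y : Int
  unify Bool ~ Bool
  unify Bool ~ Bool
  unify Bool ~ Bool
  unify Bool ~ Bool
  unify Bool ~ Bool
\z._ : c -> Bool
  unify c -> Bool ~ Int -> d
  unify c ~ Int
  unify Bool ~ d
_ _ : Bool
  unify Bool ~ Bool
  unify Bool ~ Bool
v : e
\w._ : f -> e
  unify f -> e ~ Int -> g
  unify f ~ Int
  unify e ~ g
_ _ : g
\v._ : g -> g
let u : g -> g
  unify Bool ~ Bool
  unify Int ~ Int
  unify Int ~ Int
let p : Int
p : Int
  unify Int ~ Int
  unify Bool ~ Bool

Answer: Bool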